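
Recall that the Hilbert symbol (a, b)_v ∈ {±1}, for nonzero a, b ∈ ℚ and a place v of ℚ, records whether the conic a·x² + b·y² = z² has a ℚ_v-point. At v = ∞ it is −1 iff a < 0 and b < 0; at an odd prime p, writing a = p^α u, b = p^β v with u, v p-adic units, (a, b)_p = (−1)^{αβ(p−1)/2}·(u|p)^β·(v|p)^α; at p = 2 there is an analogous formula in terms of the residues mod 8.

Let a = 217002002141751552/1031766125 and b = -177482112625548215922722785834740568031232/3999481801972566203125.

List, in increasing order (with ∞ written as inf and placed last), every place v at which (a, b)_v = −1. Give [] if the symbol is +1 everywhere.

(a, b) ≡ (3565, -22971) mod (ℚ^×)²; places V = {2, 3, 5, 11, 13, 17, 19, 23, 31, 37, 47, ∞}.
(a,b)_3: α=2, u≡1; β=3, v≡2 (mod 3); (1|3)=+1, (2|3)=-1; sign (−1)^0·+1^3·-1^2 = +1.
(a,b)_23: α=1, u≡20; β=2, v≡16 (mod 23); (20|23)=-1, (16|23)=+1; sign (−1)^0·-1^2·+1^1 = +1.
(a,b)_2: α=8, β=24; u≡5, v≡5 (mod 8); ε(u)ε(v)=0·0, αω(v)=8·1, βω(u)=24·1; sum ≡ 0  ⇒  +1.
(a,b)_37: α=2, u≡6; β=6, v≡15 (mod 37); (6|37)=-1, (15|37)=-1; sign (−1)^0·-1^6·-1^2 = +1.
(a,b)_47: α=2, u≡22; β=2, v≡42 (mod 47); (22|47)=-1, (42|47)=+1; sign (−1)^0·-1^2·+1^2 = +1.
(a,b)_31: α=1, u≡29; β=3, v≡22 (mod 31); (29|31)=-1, (22|31)=-1; sign (−1)^1·-1^3·-1^1 = -1.
(a,b)_17: α=-2, u≡6; β=-6, v≡1 (mod 17); (6|17)=-1, (1|17)=+1; sign (−1)^0·-1^-6·+1^-2 = +1.
(a,b)_∞: sgn(3565)=+, sgn(-22971)=−, so +1.
(a,b)_13: α=-4, u≡1; β=-9, v≡12 (mod 13); (1|13)=+1, (12|13)=+1; sign (−1)^0·+1^-9·+1^-4 = +1.
(a,b)_5: α=-3, u≡3; β=-6, v≡4 (mod 5); (3|5)=-1, (4|5)=+1; sign (−1)^0·-1^-6·+1^-3 = +1.
(a,b)_11: α=2, u≡4; β=6, v≡7 (mod 11); (4|11)=+1, (7|11)=-1; sign (−1)^0·+1^6·-1^2 = +1.
(a,b)_19: α=2, u≡8; β=5, v≡9 (mod 19); (8|19)=-1, (9|19)=+1; sign (−1)^0·-1^5·+1^2 = -1.
|Ram(3565, -22971)| = 2, even; anisotropic at {19, 31}.

[19, 31]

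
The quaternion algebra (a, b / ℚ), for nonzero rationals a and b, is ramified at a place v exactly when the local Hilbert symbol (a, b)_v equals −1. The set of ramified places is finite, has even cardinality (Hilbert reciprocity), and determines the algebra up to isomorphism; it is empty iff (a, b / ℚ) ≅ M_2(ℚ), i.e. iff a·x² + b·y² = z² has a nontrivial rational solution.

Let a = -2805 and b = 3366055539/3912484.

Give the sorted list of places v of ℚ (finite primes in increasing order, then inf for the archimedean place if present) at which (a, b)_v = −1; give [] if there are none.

Mod squares: a ≡ -2805, b ≡ 11. Check v ∈ {∞, 2, 3, 5, 7, 11, 17, 23, 43}.
v=17: a=17^1·(≡5), b=17^2·(≡12) mod 17; (5|17)=-1, (12|17)=-1; (−1)^{1·2·8}·(-1)^2·(-1)^1 = -1.
v=∞: -2805 < 0 and 11 > 0  ⇒  (a,b)_∞ = +1.
v=3: a=3^1·(≡1), b=3^2·(≡2) mod 3; (1|3)=+1, (2|3)=-1; (−1)^{1·2·1}·(+1)^2·(-1)^1 = -1.
v=5: a=5^1·(≡4), b=5^0·(≡1) mod 5; (4|5)=+1, (1|5)=+1; (−1)^{1·0·2}·(+1)^0·(+1)^1 = +1.
v=43: a=43^0·(≡33), b=43^-2·(≡40) mod 43; (33|43)=-1, (40|43)=+1; (−1)^{0·-2·21}·(-1)^-2·(+1)^0 = +1.
v=2: v_2(a)=0, v_2(b)=-2; units ≡ 3, 3 (mod 8); ε·ε+αω+βω = 1·1+0·1+-2·1 ≡ 1  ⇒  (a,b)_2 = -1.
v=7: a=7^0·(≡2), b=7^6·(≡1) mod 7; (2|7)=+1, (1|7)=+1; (−1)^{0·6·3}·(+1)^6·(+1)^0 = +1.
v=11: a=11^1·(≡9), b=11^1·(≡5) mod 11; (9|11)=+1, (5|11)=+1; (−1)^{1·1·5}·(+1)^1·(+1)^1 = -1.
v=23: a=23^0·(≡1), b=23^-2·(≡5) mod 23; (1|23)=+1, (5|23)=-1; (−1)^{0·-2·11}·(+1)^-2·(-1)^0 = +1.
|Ram(-2805, 11)| = 4, even; anisotropic at {2, 3, 11, 17}.

[2, 3, 11, 17]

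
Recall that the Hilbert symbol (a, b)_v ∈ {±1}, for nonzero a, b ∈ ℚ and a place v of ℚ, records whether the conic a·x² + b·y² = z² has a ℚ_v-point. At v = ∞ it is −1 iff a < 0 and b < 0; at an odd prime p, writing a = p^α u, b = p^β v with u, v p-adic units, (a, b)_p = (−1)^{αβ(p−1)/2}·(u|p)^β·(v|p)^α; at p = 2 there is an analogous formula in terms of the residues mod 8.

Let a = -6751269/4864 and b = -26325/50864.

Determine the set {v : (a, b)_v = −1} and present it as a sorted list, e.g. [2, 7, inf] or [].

[11, inf]

(a, b) ≡ (-399, -143) mod (ℚ^×)²; places V = {2, 3, 5, 7, 11, 13, 17, 19, ∞}.
(a,b)_19: α=-1, u≡17; β=0, v≡9 (mod 19); (17|19)=+1, (9|19)=+1; sign (−1)^0·+1^0·+1^-1 = +1.
(a,b)_5: α=0, u≡4; β=2, v≡3 (mod 5); (4|5)=+1, (3|5)=-1; sign (−1)^0·+1^2·-1^0 = +1.
(a,b)_13: α=0, u≡4; β=1, v≡2 (mod 13); (4|13)=+1, (2|13)=-1; sign (−1)^0·+1^1·-1^0 = +1.
(a,b)_2: α=-8, β=-4; u≡1, v≡1 (mod 8); ε(u)ε(v)=0·0, αω(v)=-8·0, βω(u)=-4·0; sum ≡ 0  ⇒  +1.
(a,b)_3: α=9, u≡2; β=4, v≡1 (mod 3); (2|3)=-1, (1|3)=+1; sign (−1)^0·-1^4·+1^9 = +1.
(a,b)_17: α=0, u≡13; β=-2, v≡7 (mod 17); (13|17)=+1, (7|17)=-1; sign (−1)^0·+1^-2·-1^0 = +1.
(a,b)_7: α=3, u≡6; β=0, v≡1 (mod 7); (6|7)=-1, (1|7)=+1; sign (−1)^0·-1^0·+1^3 = +1.
(a,b)_11: α=0, u≡7; β=-1, v≡5 (mod 11); (7|11)=-1, (5|11)=+1; sign (−1)^0·-1^-1·+1^0 = -1.
(a,b)_∞: sgn(-399)=−, sgn(-143)=−, so -1.
|Ram(-399, -143)| = 2, even; anisotropic at {11, ∞}.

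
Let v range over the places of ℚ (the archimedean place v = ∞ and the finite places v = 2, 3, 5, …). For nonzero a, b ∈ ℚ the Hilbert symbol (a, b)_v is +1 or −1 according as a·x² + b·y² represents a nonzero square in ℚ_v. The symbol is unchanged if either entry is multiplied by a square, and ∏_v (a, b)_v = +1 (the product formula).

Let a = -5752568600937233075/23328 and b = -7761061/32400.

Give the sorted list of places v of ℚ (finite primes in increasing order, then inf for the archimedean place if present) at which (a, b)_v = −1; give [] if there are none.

(a, b) ≡ (-3094, -1309) mod (ℚ^×)²; places V = {2, 3, 5, 7, 11, 13, 17, ∞}.
(a,b)_13: α=1, u≡3; β=0, v≡1 (mod 13); (3|13)=+1, (1|13)=+1; sign (−1)^0·+1^0·+1^1 = +1.
(a,b)_∞: sgn(-3094)=−, sgn(-1309)=−, so -1.
(a,b)_3: α=-6, u≡2; β=-4, v≡2 (mod 3); (2|3)=-1, (2|3)=-1; sign (−1)^0·-1^-4·-1^-6 = +1.
(a,b)_17: α=3, u≡14; β=1, v≡16 (mod 17); (14|17)=-1, (16|17)=+1; sign (−1)^0·-1^1·+1^3 = -1.
(a,b)_11: α=8, u≡8; β=3, v≡2 (mod 11); (8|11)=-1, (2|11)=-1; sign (−1)^0·-1^3·-1^8 = -1.
(a,b)_7: α=5, u≡5; β=3, v≡1 (mod 7); (5|7)=-1, (1|7)=+1; sign (−1)^1·-1^3·+1^5 = +1.
(a,b)_2: α=-5, β=-4; u≡5, v≡3 (mod 8); ε(u)ε(v)=0·1, αω(v)=-5·1, βω(u)=-4·1; sum ≡ 1  ⇒  -1.
(a,b)_5: α=2, u≡4; β=-2, v≡4 (mod 5); (4|5)=+1, (4|5)=+1; sign (−1)^0·+1^-2·+1^2 = +1.
(-3094, -1309 / ℚ) ramifies at {2, 11, 17, ∞}: a division algebra.

[2, 11, 17, inf]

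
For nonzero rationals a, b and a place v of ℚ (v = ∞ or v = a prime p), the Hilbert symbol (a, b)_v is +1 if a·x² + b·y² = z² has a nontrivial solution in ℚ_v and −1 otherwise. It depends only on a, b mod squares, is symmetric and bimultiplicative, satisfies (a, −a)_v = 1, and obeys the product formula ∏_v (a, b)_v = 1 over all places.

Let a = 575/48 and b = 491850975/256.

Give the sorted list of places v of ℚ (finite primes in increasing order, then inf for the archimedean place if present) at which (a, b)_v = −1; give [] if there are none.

(a, b) ≡ (69, 759) mod (ℚ^×)²; places V = {2, 3, 5, 7, 11, 23, ∞}.
(a,b)_11: α=0, u≡9; β=1, v≡4 (mod 11); (9|11)=+1, (4|11)=+1; sign (−1)^0·+1^1·+1^0 = +1.
(a,b)_7: α=0, u≡6; β=2, v≡5 (mod 7); (6|7)=-1, (5|7)=-1; sign (−1)^0·-1^2·-1^0 = +1.
(a,b)_∞: sgn(69)=+, sgn(759)=+, so +1.
(a,b)_3: α=-1, u≡2; β=1, v≡1 (mod 3); (2|3)=-1, (1|3)=+1; sign (−1)^1·-1^1·+1^-1 = +1.
(a,b)_23: α=1, u≡1; β=3, v≡20 (mod 23); (1|23)=+1, (20|23)=-1; sign (−1)^1·+1^3·-1^1 = +1.
(a,b)_5: α=2, u≡1; β=2, v≡4 (mod 5); (1|5)=+1, (4|5)=+1; sign (−1)^0·+1^2·+1^2 = +1.
(a,b)_2: α=-4, β=-8; u≡5, v≡7 (mod 8); ε(u)ε(v)=0·1, αω(v)=-4·0, βω(u)=-8·1; sum ≡ 0  ⇒  +1.
Ram(a, b) = ∅: the form 69·x² + 759·y² − z² is isotropic over every ℚ_v, so by Hasse–Minkowski it is isotropic over ℚ.

[]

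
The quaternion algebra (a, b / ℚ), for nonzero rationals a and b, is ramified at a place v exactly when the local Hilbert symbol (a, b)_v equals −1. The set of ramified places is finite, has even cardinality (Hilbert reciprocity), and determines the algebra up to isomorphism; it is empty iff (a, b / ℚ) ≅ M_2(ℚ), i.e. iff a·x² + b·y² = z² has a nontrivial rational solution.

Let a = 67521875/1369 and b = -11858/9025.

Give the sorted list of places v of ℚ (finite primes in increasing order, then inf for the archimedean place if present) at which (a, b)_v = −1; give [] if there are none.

[5, 31]

Mod squares: a ≡ 108035, b ≡ -2. Check v ∈ {∞, 2, 5, 7, 11, 17, 19, 31, 37, 41}.
v=31: a=31^1·(≡13), b=31^0·(≡27) mod 31; (13|31)=-1, (27|31)=-1; (−1)^{1·0·15}·(-1)^0·(-1)^1 = -1.
v=7: a=7^0·(≡2), b=7^2·(≡5) mod 7; (2|7)=+1, (5|7)=-1; (−1)^{0·2·3}·(+1)^2·(-1)^0 = +1.
v=2: v_2(a)=0, v_2(b)=1; units ≡ 3, 7 (mod 8); ε·ε+αω+βω = 1·1+0·0+1·1 ≡ 0  ⇒  (a,b)_2 = +1.
v=19: a=19^0·(≡17), b=19^-2·(≡6) mod 19; (17|19)=+1, (6|19)=+1; (−1)^{0·-2·9}·(+1)^-2·(+1)^0 = +1.
v=5: a=5^5·(≡3), b=5^-2·(≡2) mod 5; (3|5)=-1, (2|5)=-1; (−1)^{5·-2·2}·(-1)^-2·(-1)^5 = -1.
v=11: a=11^0·(≡5), b=11^2·(≡9) mod 11; (5|11)=+1, (9|11)=+1; (−1)^{0·2·5}·(+1)^2·(+1)^0 = +1.
v=17: a=17^1·(≡7), b=17^0·(≡13) mod 17; (7|17)=-1, (13|17)=+1; (−1)^{1·0·8}·(-1)^0·(+1)^1 = +1.
v=41: a=41^1·(≡12), b=41^0·(≡31) mod 41; (12|41)=-1, (31|41)=+1; (−1)^{1·0·20}·(-1)^0·(+1)^1 = +1.
v=37: a=37^-2·(≡20), b=37^0·(≡6) mod 37; (20|37)=-1, (6|37)=-1; (−1)^{-2·0·18}·(-1)^0·(-1)^-2 = +1.
v=∞: 108035 > 0 and -2 < 0  ⇒  (a,b)_∞ = +1.
|Ram(108035, -2)| = 2, even; anisotropic at {5, 31}.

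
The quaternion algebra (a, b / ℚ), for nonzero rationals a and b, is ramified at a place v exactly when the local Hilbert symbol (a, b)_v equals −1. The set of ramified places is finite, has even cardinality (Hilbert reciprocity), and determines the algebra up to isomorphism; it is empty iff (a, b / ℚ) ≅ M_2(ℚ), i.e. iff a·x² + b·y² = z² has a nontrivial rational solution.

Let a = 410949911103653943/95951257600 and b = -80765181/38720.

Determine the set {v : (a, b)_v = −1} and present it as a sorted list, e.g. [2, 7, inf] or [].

(a, b) ≡ (7, -11305) mod (ℚ^×)²; places V = {2, 3, 5, 7, 11, 17, 19, ∞}.
(a,b)_5: α=-2, u≡2; β=-1, v≡1 (mod 5); (2|5)=-1, (1|5)=+1; sign (−1)^0·-1^-1·+1^-2 = -1.
(a,b)_7: α=7, u≡1; β=3, v≡2 (mod 7); (1|7)=+1, (2|7)=+1; sign (−1)^1·+1^3·+1^7 = -1.
(a,b)_3: α=14, u≡1; β=6, v≡2 (mod 3); (1|3)=+1, (2|3)=-1; sign (−1)^0·+1^6·-1^14 = +1.
(a,b)_11: α=-4, u≡6; β=-2, v≡9 (mod 11); (6|11)=-1, (9|11)=+1; sign (−1)^0·-1^-2·+1^-4 = +1.
(a,b)_19: α=2, u≡4; β=1, v≡12 (mod 19); (4|19)=+1, (12|19)=-1; sign (−1)^0·+1^1·-1^2 = +1.
(a,b)_2: α=-18, β=-6; u≡7, v≡7 (mod 8); ε(u)ε(v)=1·1, αω(v)=-18·0, βω(u)=-6·0; sum ≡ 1  ⇒  -1.
(a,b)_∞: sgn(7)=+, sgn(-11305)=−, so +1.
(a,b)_17: α=2, u≡5; β=1, v≡15 (mod 17); (5|17)=-1, (15|17)=+1; sign (−1)^0·-1^1·+1^2 = -1.
|Ram(7, -11305)| = 4, even; anisotropic at {2, 5, 7, 17}.

[2, 5, 7, 17]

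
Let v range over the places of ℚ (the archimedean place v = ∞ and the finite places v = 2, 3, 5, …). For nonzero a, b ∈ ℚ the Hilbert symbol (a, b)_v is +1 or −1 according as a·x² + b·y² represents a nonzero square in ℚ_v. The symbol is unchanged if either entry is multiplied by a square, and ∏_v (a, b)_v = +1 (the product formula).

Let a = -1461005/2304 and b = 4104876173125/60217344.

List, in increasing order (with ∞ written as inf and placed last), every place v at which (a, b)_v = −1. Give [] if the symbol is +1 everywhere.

[5, 19]

(a, b) ≡ (-8645, 78) mod (ℚ^×)²; places V = {2, 3, 5, 7, 11, 13, 19, ∞}.
(a,b)_5: α=1, u≡1; β=4, v≡3 (mod 5); (1|5)=+1, (3|5)=-1; sign (−1)^0·+1^4·-1^1 = -1.
(a,b)_3: α=-2, u≡1; β=-5, v≡2 (mod 3); (1|3)=+1, (2|3)=-1; sign (−1)^0·+1^-5·-1^-2 = +1.
(a,b)_19: α=1, u≡11; β=2, v≡2 (mod 19); (11|19)=+1, (2|19)=-1; sign (−1)^0·+1^2·-1^1 = -1.
(a,b)_7: α=1, u≡4; β=2, v≡4 (mod 7); (4|7)=+1, (4|7)=+1; sign (−1)^0·+1^2·+1^1 = +1.
(a,b)_11: α=0, u≡3; β=-2, v≡1 (mod 11); (3|11)=+1, (1|11)=+1; sign (−1)^0·+1^-2·+1^0 = +1.
(a,b)_2: α=-8, β=-11; u≡3, v≡7 (mod 8); ε(u)ε(v)=1·1, αω(v)=-8·0, βω(u)=-11·1; sum ≡ 0  ⇒  +1.
(a,b)_∞: sgn(-8645)=−, sgn(78)=+, so +1.
(a,b)_13: α=3, u≡8; β=5, v≡7 (mod 13); (8|13)=-1, (7|13)=-1; sign (−1)^0·-1^5·-1^3 = +1.
|Ram(-8645, 78)| = 2, even; anisotropic at {5, 19}.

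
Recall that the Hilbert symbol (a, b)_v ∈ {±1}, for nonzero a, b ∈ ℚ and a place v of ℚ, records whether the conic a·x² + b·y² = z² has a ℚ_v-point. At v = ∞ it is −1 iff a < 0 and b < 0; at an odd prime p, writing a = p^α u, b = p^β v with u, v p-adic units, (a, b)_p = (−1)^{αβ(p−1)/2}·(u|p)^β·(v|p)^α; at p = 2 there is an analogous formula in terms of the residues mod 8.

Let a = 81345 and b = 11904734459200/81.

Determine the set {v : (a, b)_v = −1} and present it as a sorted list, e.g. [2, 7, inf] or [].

[5, 11, 23, 29]

(a, b) ≡ (81345, 253) mod (ℚ^×)²; places V = {2, 3, 5, 11, 17, 23, 29, ∞}.
(a,b)_5: α=1, u≡4; β=2, v≡3 (mod 5); (4|5)=+1, (3|5)=-1; sign (−1)^0·+1^2·-1^1 = -1.
(a,b)_17: α=1, u≡8; β=2, v≡16 (mod 17); (8|17)=+1, (16|17)=+1; sign (−1)^0·+1^2·+1^1 = +1.
(a,b)_2: α=0, β=6; u≡1, v≡5 (mod 8); ε(u)ε(v)=0·0, αω(v)=0·1, βω(u)=6·0; sum ≡ 0  ⇒  +1.
(a,b)_23: α=0, u≡17; β=1, v≡20 (mod 23); (17|23)=-1, (20|23)=-1; sign (−1)^0·-1^1·-1^0 = -1.
(a,b)_29: α=1, u≡21; β=2, v≡15 (mod 29); (21|29)=-1, (15|29)=-1; sign (−1)^0·-1^2·-1^1 = -1.
(a,b)_3: α=1, u≡1; β=-4, v≡1 (mod 3); (1|3)=+1, (1|3)=+1; sign (−1)^0·+1^-4·+1^1 = +1.
(a,b)_∞: sgn(81345)=+, sgn(253)=+, so +1.
(a,b)_11: α=1, u≡3; β=3, v≡5 (mod 11); (3|11)=+1, (5|11)=+1; sign (−1)^1·+1^3·+1^1 = -1.
|Ram(81345, 253)| = 4, even; anisotropic at {5, 11, 23, 29}.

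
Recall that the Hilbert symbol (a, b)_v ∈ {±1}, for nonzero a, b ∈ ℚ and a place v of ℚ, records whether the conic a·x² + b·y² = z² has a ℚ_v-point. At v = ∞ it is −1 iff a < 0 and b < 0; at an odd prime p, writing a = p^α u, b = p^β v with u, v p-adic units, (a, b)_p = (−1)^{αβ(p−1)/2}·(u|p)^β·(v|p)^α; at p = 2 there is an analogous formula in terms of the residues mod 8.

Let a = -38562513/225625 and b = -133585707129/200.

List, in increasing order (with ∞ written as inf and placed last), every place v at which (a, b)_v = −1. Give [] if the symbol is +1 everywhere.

[2, 11, 31, inf]

Mod squares: a ≡ -33, b ≡ -81282. Check v ∈ {∞, 2, 3, 5, 7, 11, 19, 23, 31, 37, 47}.
v=7: a=7^0·(≡4), b=7^4·(≡1) mod 7; (4|7)=+1, (1|7)=+1; (−1)^{0·4·3}·(+1)^4·(+1)^0 = +1.
v=37: a=37^0·(≡3), b=37^2·(≡4) mod 37; (3|37)=+1, (4|37)=+1; (−1)^{0·2·18}·(+1)^2·(+1)^0 = +1.
v=∞: -33 < 0 and -81282 < 0  ⇒  (a,b)_∞ = -1.
v=31: a=31^0·(≡22), b=31^1·(≡17) mod 31; (22|31)=-1, (17|31)=-1; (−1)^{0·1·15}·(-1)^1·(-1)^0 = -1.
v=47: a=47^2·(≡18), b=47^0·(≡28) mod 47; (18|47)=+1, (28|47)=+1; (−1)^{2·0·23}·(+1)^0·(+1)^2 = +1.
v=3: a=3^1·(≡1), b=3^1·(≡2) mod 3; (1|3)=+1, (2|3)=-1; (−1)^{1·1·1}·(+1)^1·(-1)^1 = +1.
v=5: a=5^-4·(≡2), b=5^-2·(≡2) mod 5; (2|5)=-1, (2|5)=-1; (−1)^{-4·-2·2}·(-1)^-2·(-1)^-4 = +1.
v=19: a=19^-2·(≡9), b=19^1·(≡17) mod 19; (9|19)=+1, (17|19)=+1; (−1)^{-2·1·9}·(+1)^1·(+1)^-2 = +1.
v=11: a=11^1·(≡7), b=11^0·(≡8) mod 11; (7|11)=-1, (8|11)=-1; (−1)^{1·0·5}·(-1)^0·(-1)^1 = -1.
v=2: v_2(a)=0, v_2(b)=-3; units ≡ 7, 7 (mod 8); ε·ε+αω+βω = 1·1+0·0+-3·0 ≡ 1  ⇒  (a,b)_2 = -1.
v=23: a=23^2·(≡2), b=23^1·(≡4) mod 23; (2|23)=+1, (4|23)=+1; (−1)^{2·1·11}·(+1)^1·(+1)^2 = +1.
(-33, -81282 / ℚ) ramifies at {2, 11, 31, ∞}: a division algebra.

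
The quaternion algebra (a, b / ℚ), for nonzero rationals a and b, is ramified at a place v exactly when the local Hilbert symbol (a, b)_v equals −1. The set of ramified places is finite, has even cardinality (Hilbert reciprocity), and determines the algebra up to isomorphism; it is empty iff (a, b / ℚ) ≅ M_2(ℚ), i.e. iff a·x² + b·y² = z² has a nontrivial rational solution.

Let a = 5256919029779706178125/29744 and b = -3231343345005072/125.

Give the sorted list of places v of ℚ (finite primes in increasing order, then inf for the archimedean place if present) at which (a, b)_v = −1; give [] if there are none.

[2, 17, 23, 37]

Mod squares: a ≡ 15118015, b ≡ -165. Check v ∈ {∞, 2, 3, 5, 11, 13, 17, 19, 23, 37}.
v=37: a=37^3·(≡25), b=37^2·(≡13) mod 37; (25|37)=+1, (13|37)=-1; (−1)^{3·2·18}·(+1)^2·(-1)^3 = -1.
v=3: a=3^4·(≡1), b=3^5·(≡2) mod 3; (1|3)=+1, (2|3)=-1; (−1)^{4·5·1}·(+1)^5·(-1)^4 = +1.
v=11: a=11^-1·(≡3), b=11^1·(≡10) mod 11; (3|11)=+1, (10|11)=-1; (−1)^{-1·1·5}·(+1)^1·(-1)^-1 = +1.
v=19: a=19^3·(≡14), b=19^2·(≡11) mod 19; (14|19)=-1, (11|19)=+1; (−1)^{3·2·9}·(-1)^2·(+1)^3 = +1.
v=23: a=23^3·(≡14), b=23^2·(≡19) mod 23; (14|23)=-1, (19|23)=-1; (−1)^{3·2·11}·(-1)^2·(-1)^3 = -1.
v=2: v_2(a)=-4, v_2(b)=4; units ≡ 7, 3 (mod 8); ε·ε+αω+βω = 1·1+-4·1+4·0 ≡ 1  ⇒  (a,b)_2 = -1.
v=13: a=13^-2·(≡4), b=13^0·(≡10) mod 13; (4|13)=+1, (10|13)=+1; (−1)^{-2·0·6}·(+1)^0·(+1)^-2 = +1.
v=5: a=5^5·(≡3), b=5^-3·(≡3) mod 5; (3|5)=-1, (3|5)=-1; (−1)^{5·-3·2}·(-1)^-3·(-1)^5 = +1.
v=17: a=17^3·(≡1), b=17^2·(≡14) mod 17; (1|17)=+1, (14|17)=-1; (−1)^{3·2·8}·(+1)^2·(-1)^3 = -1.
v=∞: 15118015 > 0 and -165 < 0  ⇒  (a,b)_∞ = +1.
(15118015, -165 / ℚ) ramifies at {2, 17, 23, 37}: a division algebra.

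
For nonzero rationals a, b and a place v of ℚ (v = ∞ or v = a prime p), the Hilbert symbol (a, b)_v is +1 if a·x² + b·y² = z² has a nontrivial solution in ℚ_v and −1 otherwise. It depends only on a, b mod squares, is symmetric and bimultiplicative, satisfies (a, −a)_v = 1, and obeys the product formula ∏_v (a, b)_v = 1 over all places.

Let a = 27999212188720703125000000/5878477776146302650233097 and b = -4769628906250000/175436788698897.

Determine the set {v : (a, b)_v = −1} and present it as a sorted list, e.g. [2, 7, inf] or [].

Mod squares: a ≡ 429, b ≡ -33. Check v ∈ {∞, 2, 3, 5, 11, 13, 17, 29, 43}.
v=3: a=3^-5·(≡2), b=3^-1·(≡1) mod 3; (2|3)=-1, (1|3)=+1; (−1)^{-5·-1·1}·(-1)^-1·(+1)^-5 = +1.
v=11: a=11^-3·(≡6), b=11^-1·(≡8) mod 11; (6|11)=-1, (8|11)=-1; (−1)^{-3·-1·5}·(-1)^-1·(-1)^-3 = -1.
v=5: a=5^22·(≡4), b=5^14·(≡2) mod 5; (4|5)=+1, (2|5)=-1; (−1)^{22·14·2}·(+1)^14·(-1)^22 = +1.
v=2: v_2(a)=6, v_2(b)=4; units ≡ 5, 7 (mod 8); ε·ε+αω+βω = 0·1+6·0+4·1 ≡ 0  ⇒  (a,b)_2 = +1.
v=43: a=43^-10·(≡2), b=43^-6·(≡9) mod 43; (2|43)=-1, (9|43)=+1; (−1)^{-10·-6·21}·(-1)^-6·(+1)^-10 = +1.
v=13: a=13^3·(≡7), b=13^2·(≡2) mod 13; (7|13)=-1, (2|13)=-1; (−1)^{3·2·6}·(-1)^2·(-1)^3 = -1.
v=∞: 429 > 0 and -33 < 0  ⇒  (a,b)_∞ = +1.
v=17: a=17^4·(≡15), b=17^2·(≡1) mod 17; (15|17)=+1, (1|17)=+1; (−1)^{4·2·8}·(+1)^2·(+1)^4 = +1.
v=29: a=29^-2·(≡6), b=29^-2·(≡25) mod 29; (6|29)=+1, (25|29)=+1; (−1)^{-2·-2·14}·(+1)^-2·(+1)^-2 = +1.
Ram(429, -33) = {11, 13}; no ℚ_11-point on the conic.

[11, 13]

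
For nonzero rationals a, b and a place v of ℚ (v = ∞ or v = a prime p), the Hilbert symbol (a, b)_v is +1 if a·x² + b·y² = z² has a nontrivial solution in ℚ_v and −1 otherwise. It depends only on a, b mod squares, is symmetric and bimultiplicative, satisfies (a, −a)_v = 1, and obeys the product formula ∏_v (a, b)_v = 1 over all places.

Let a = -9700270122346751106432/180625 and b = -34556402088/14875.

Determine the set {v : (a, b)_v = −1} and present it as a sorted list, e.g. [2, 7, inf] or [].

[2, 3, 5, inf]

(a, b) ≡ (-1798, -41722590) mod (ℚ^×)²; places V = {2, 3, 5, 7, 13, 17, 29, 31, ∞}.
(a,b)_31: α=3, u≡18; β=1, v≡13 (mod 31); (18|31)=+1, (13|31)=-1; sign (−1)^1·+1^1·-1^3 = +1.
(a,b)_7: α=4, u≡1; β=-1, v≡4 (mod 7); (1|7)=+1, (4|7)=+1; sign (−1)^0·+1^-1·+1^4 = +1.
(a,b)_2: α=7, β=3; u≡5, v≡1 (mod 8); ε(u)ε(v)=0·0, αω(v)=7·0, βω(u)=3·1; sum ≡ 1  ⇒  -1.
(a,b)_3: α=2, u≡2; β=7, v≡2 (mod 3); (2|3)=-1, (2|3)=-1; sign (−1)^0·-1^7·-1^2 = -1.
(a,b)_5: α=-4, u≡2; β=-3, v≡3 (mod 5); (2|5)=-1, (3|5)=-1; sign (−1)^0·-1^-3·-1^-4 = -1.
(a,b)_∞: sgn(-1798)=−, sgn(-41722590)=−, so -1.
(a,b)_29: α=3, u≡16; β=1, v≡24 (mod 29); (16|29)=+1, (24|29)=+1; sign (−1)^0·+1^1·+1^3 = +1.
(a,b)_17: α=-2, u≡2; β=-1, v≡3 (mod 17); (2|17)=+1, (3|17)=-1; sign (−1)^0·+1^-1·-1^-2 = +1.
(a,b)_13: α=6, u≡3; β=3, v≡10 (mod 13); (3|13)=+1, (10|13)=+1; sign (−1)^0·+1^3·+1^6 = +1.
Ram(-1798, -41722590) = {2, 3, 5, ∞}; no ℚ_2-point on the conic.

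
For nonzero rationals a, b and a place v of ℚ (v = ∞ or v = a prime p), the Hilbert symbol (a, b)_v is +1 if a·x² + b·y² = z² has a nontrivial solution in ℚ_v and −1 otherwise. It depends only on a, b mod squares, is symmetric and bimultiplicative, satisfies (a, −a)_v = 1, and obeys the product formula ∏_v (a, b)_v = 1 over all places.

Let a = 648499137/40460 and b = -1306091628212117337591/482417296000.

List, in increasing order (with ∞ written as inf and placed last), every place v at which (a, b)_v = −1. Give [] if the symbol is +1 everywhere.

Mod squares: a ≡ 1155, b ≡ -2310. Check v ∈ {∞, 2, 3, 5, 7, 11, 13, 17, 19, 31}.
v=11: a=11^3·(≡2), b=11^9·(≡7) mod 11; (2|11)=-1, (7|11)=-1; (−1)^{3·9·5}·(-1)^9·(-1)^3 = -1.
v=31: a=31^2·(≡8), b=31^4·(≡3) mod 31; (8|31)=+1, (3|31)=-1; (−1)^{2·4·15}·(+1)^4·(-1)^2 = +1.
v=19: a=19^0·(≡18), b=19^-2·(≡3) mod 19; (18|19)=-1, (3|19)=-1; (−1)^{0·-2·9}·(-1)^-2·(-1)^0 = +1.
v=3: a=3^1·(≡1), b=3^1·(≡1) mod 3; (1|3)=+1, (1|3)=+1; (−1)^{1·1·1}·(+1)^1·(+1)^1 = -1.
v=2: v_2(a)=-2, v_2(b)=-7; units ≡ 3, 5 (mod 8); ε·ε+αω+βω = 1·0+-2·1+-7·1 ≡ 1  ⇒  (a,b)_2 = -1.
v=7: a=7^-1·(≡4), b=7^1·(≡3) mod 7; (4|7)=+1, (3|7)=-1; (−1)^{-1·1·3}·(+1)^1·(-1)^-1 = +1.
v=17: a=17^-2·(≡13), b=17^-4·(≡8) mod 17; (13|17)=+1, (8|17)=+1; (−1)^{-2·-4·8}·(+1)^-4·(+1)^-2 = +1.
v=∞: 1155 > 0 and -2310 < 0  ⇒  (a,b)_∞ = +1.
v=13: a=13^2·(≡6), b=13^4·(≡9) mod 13; (6|13)=-1, (9|13)=+1; (−1)^{2·4·6}·(-1)^4·(+1)^2 = +1.
v=5: a=5^-1·(≡1), b=5^-3·(≡3) mod 5; (1|5)=+1, (3|5)=-1; (−1)^{-1·-3·2}·(+1)^-3·(-1)^-1 = -1.
|Ram(1155, -2310)| = 4, even; anisotropic at {2, 3, 5, 11}.

[2, 3, 5, 11]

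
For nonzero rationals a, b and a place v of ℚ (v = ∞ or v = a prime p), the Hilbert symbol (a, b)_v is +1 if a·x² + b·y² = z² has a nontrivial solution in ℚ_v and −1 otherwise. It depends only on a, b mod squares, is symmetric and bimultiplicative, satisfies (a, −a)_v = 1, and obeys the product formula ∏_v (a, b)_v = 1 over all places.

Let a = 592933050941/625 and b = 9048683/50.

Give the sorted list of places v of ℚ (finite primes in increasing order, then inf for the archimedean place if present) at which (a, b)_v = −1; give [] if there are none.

(a, b) ≡ (341, 369334) mod (ℚ^×)²; places V = {2, 5, 7, 11, 23, 31, 37, ∞}.
(a,b)_5: α=-4, u≡1; β=-2, v≡4 (mod 5); (1|5)=+1, (4|5)=+1; sign (−1)^0·+1^-2·+1^-4 = +1.
(a,b)_7: α=4, u≡5; β=3, v≡5 (mod 7); (5|7)=-1, (5|7)=-1; sign (−1)^0·-1^3·-1^4 = -1.
(a,b)_37: α=2, u≡14; β=1, v≡2 (mod 37); (14|37)=-1, (2|37)=-1; sign (−1)^0·-1^1·-1^2 = -1.
(a,b)_∞: sgn(341)=+, sgn(369334)=+, so +1.
(a,b)_23: α=2, u≡7; β=1, v≡13 (mod 23); (7|23)=-1, (13|23)=+1; sign (−1)^0·-1^1·+1^2 = -1.
(a,b)_31: α=1, u≡29; β=1, v≡8 (mod 31); (29|31)=-1, (8|31)=+1; sign (−1)^1·-1^1·+1^1 = +1.
(a,b)_2: α=0, β=-1; u≡5, v≡3 (mod 8); ε(u)ε(v)=0·1, αω(v)=0·1, βω(u)=-1·1; sum ≡ 1  ⇒  -1.
(a,b)_11: α=1, u≡4; β=0, v≡1 (mod 11); (4|11)=+1, (1|11)=+1; sign (−1)^0·+1^0·+1^1 = +1.
Ram(341, 369334) = {2, 7, 23, 37}; no ℚ_2-point on the conic.

[2, 7, 23, 37]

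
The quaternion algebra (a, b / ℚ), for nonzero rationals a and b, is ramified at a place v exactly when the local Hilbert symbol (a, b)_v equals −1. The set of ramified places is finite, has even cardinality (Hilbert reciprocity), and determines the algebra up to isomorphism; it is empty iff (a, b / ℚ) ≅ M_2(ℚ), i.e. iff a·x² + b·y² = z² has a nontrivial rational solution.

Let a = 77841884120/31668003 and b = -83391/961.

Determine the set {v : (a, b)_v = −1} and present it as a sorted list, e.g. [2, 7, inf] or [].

(a, b) ≡ (4290, -231) mod (ℚ^×)²; places V = {2, 3, 5, 7, 11, 13, 17, 19, 31, ∞}.
(a,b)_5: α=1, u≡3; β=0, v≡4 (mod 5); (3|5)=-1, (4|5)=+1; sign (−1)^0·-1^0·+1^1 = +1.
(a,b)_19: α=-4, u≡12; β=2, v≡17 (mod 19); (12|19)=-1, (17|19)=+1; sign (−1)^0·-1^2·+1^-4 = +1.
(a,b)_7: α=2, u≡6; β=1, v≡4 (mod 7); (6|7)=-1, (4|7)=+1; sign (−1)^0·-1^1·+1^2 = -1.
(a,b)_31: α=2, u≡6; β=-2, v≡30 (mod 31); (6|31)=-1, (30|31)=-1; sign (−1)^0·-1^-2·-1^2 = +1.
(a,b)_11: α=1, u≡1; β=1, v≡5 (mod 11); (1|11)=+1, (5|11)=+1; sign (−1)^1·+1^1·+1^1 = -1.
(a,b)_3: α=-5, u≡2; β=1, v≡1 (mod 3); (2|3)=-1, (1|3)=+1; sign (−1)^1·-1^1·+1^-5 = +1.
(a,b)_13: α=1, u≡7; β=0, v≡9 (mod 13); (7|13)=-1, (9|13)=+1; sign (−1)^0·-1^0·+1^1 = +1.
(a,b)_2: α=3, β=0; u≡1, v≡1 (mod 8); ε(u)ε(v)=0·0, αω(v)=3·0, βω(u)=0·0; sum ≡ 0  ⇒  +1.
(a,b)_17: α=2, u≡5; β=0, v≡5 (mod 17); (5|17)=-1, (5|17)=-1; sign (−1)^0·-1^0·-1^2 = +1.
(a,b)_∞: sgn(4290)=+, sgn(-231)=−, so +1.
Ram(4290, -231) = {7, 11}; no ℚ_7-point on the conic.

[7, 11]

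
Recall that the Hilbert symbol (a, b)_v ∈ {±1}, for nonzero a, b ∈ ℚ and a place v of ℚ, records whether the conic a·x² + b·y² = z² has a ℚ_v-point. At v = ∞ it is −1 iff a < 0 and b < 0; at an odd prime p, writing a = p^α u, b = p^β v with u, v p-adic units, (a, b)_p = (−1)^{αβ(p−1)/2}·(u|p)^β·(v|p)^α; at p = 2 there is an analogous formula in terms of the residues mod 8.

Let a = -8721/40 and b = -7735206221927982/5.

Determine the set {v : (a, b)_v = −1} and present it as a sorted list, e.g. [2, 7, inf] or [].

[7, 17, 19, inf]

Mod squares: a ≡ -9690, b ≡ -3990. Check v ∈ {∞, 2, 3, 5, 7, 17, 19}.
v=∞: -9690 < 0 and -3990 < 0  ⇒  (a,b)_∞ = -1.
v=2: v_2(a)=-3, v_2(b)=1; units ≡ 3, 5 (mod 8); ε·ε+αω+βω = 1·0+-3·1+1·1 ≡ 0  ⇒  (a,b)_2 = +1.
v=19: a=19^1·(≡8), b=19^3·(≡14) mod 19; (8|19)=-1, (14|19)=-1; (−1)^{1·3·9}·(-1)^3·(-1)^1 = -1.
v=5: a=5^-1·(≡3), b=5^-1·(≡3) mod 5; (3|5)=-1, (3|5)=-1; (−1)^{-1·-1·2}·(-1)^-1·(-1)^-1 = +1.
v=3: a=3^3·(≡1), b=3^9·(≡2) mod 3; (1|3)=+1, (2|3)=-1; (−1)^{3·9·1}·(+1)^9·(-1)^3 = +1.
v=17: a=17^1·(≡8), b=17^4·(≡5) mod 17; (8|17)=+1, (5|17)=-1; (−1)^{1·4·8}·(+1)^4·(-1)^1 = -1.
v=7: a=7^0·(≡3), b=7^3·(≡4) mod 7; (3|7)=-1, (4|7)=+1; (−1)^{0·3·3}·(-1)^3·(+1)^0 = -1.
|Ram(-9690, -3990)| = 4, even; anisotropic at {7, 17, 19, ∞}.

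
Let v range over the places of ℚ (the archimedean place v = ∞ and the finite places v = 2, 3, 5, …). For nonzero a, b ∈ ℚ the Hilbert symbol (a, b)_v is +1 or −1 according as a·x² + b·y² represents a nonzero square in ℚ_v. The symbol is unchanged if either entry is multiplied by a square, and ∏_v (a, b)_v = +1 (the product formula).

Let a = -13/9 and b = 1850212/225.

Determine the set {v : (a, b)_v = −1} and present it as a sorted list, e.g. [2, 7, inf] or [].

[13, 23]

(a, b) ≡ (-13, 2737) mod (ℚ^×)²; places V = {2, 3, 5, 7, 13, 17, 23, ∞}.
(a,b)_2: α=0, β=2; u≡3, v≡1 (mod 8); ε(u)ε(v)=1·0, αω(v)=0·0, βω(u)=2·1; sum ≡ 0  ⇒  +1.
(a,b)_5: α=0, u≡3; β=-2, v≡3 (mod 5); (3|5)=-1, (3|5)=-1; sign (−1)^0·-1^-2·-1^0 = +1.
(a,b)_3: α=-2, u≡2; β=-2, v≡1 (mod 3); (2|3)=-1, (1|3)=+1; sign (−1)^0·-1^-2·+1^-2 = +1.
(a,b)_∞: sgn(-13)=−, sgn(2737)=+, so +1.
(a,b)_17: α=0, u≡8; β=1, v≡9 (mod 17); (8|17)=+1, (9|17)=+1; sign (−1)^0·+1^1·+1^0 = +1.
(a,b)_7: α=0, u≡4; β=1, v≡3 (mod 7); (4|7)=+1, (3|7)=-1; sign (−1)^0·+1^1·-1^0 = +1.
(a,b)_23: α=0, u≡19; β=1, v≡2 (mod 23); (19|23)=-1, (2|23)=+1; sign (−1)^0·-1^1·+1^0 = -1.
(a,b)_13: α=1, u≡10; β=2, v≡7 (mod 13); (10|13)=+1, (7|13)=-1; sign (−1)^0·+1^2·-1^1 = -1.
Ram(-13, 2737) = {13, 23}; no ℚ_13-point on the conic.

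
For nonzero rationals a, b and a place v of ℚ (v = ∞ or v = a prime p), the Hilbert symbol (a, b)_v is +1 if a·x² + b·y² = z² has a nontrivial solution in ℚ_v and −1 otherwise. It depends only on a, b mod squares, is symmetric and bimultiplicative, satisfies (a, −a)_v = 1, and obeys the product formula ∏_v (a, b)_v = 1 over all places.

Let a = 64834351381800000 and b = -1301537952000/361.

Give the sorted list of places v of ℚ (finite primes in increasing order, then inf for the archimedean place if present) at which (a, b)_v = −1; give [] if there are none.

(a, b) ≡ (2145, -1105) mod (ℚ^×)²; places V = {2, 3, 5, 7, 11, 13, 17, 19, ∞}.
(a,b)_7: α=4, u≡6; β=0, v≡2 (mod 7); (6|7)=-1, (2|7)=+1; sign (−1)^0·-1^0·+1^4 = +1.
(a,b)_5: α=5, u≡1; β=3, v≡4 (mod 5); (1|5)=+1, (4|5)=+1; sign (−1)^0·+1^3·+1^5 = +1.
(a,b)_3: α=3, u≡1; β=2, v≡2 (mod 3); (1|3)=+1, (2|3)=-1; sign (−1)^0·+1^2·-1^3 = -1.
(a,b)_∞: sgn(2145)=+, sgn(-1105)=−, so +1.
(a,b)_17: α=2, u≡5; β=1, v≡11 (mod 17); (5|17)=-1, (11|17)=-1; sign (−1)^0·-1^1·-1^2 = -1.
(a,b)_11: α=3, u≡7; β=2, v≡7 (mod 11); (7|11)=-1, (7|11)=-1; sign (−1)^0·-1^2·-1^3 = -1.
(a,b)_2: α=6, β=8; u≡1, v≡7 (mod 8); ε(u)ε(v)=0·1, αω(v)=6·0, βω(u)=8·0; sum ≡ 0  ⇒  +1.
(a,b)_19: α=0, u≡11; β=-2, v≡6 (mod 19); (11|19)=+1, (6|19)=+1; sign (−1)^0·+1^-2·+1^0 = +1.
(a,b)_13: α=1, u≡1; β=3, v≡11 (mod 13); (1|13)=+1, (11|13)=-1; sign (−1)^0·+1^3·-1^1 = -1.
|Ram(2145, -1105)| = 4, even; anisotropic at {3, 11, 13, 17}.

[3, 11, 13, 17]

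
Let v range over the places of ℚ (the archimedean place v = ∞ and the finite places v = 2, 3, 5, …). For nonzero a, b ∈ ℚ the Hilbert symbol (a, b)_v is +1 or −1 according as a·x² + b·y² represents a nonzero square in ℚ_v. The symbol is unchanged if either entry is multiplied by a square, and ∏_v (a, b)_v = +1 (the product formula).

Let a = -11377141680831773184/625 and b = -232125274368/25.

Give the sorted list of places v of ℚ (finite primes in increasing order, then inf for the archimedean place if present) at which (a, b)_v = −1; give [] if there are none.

Mod squares: a ≡ -74, b ≡ -8177. Check v ∈ {∞, 2, 3, 5, 13, 17, 37}.
v=3: a=3^8·(≡1), b=3^4·(≡1) mod 3; (1|3)=+1, (1|3)=+1; (−1)^{8·4·1}·(+1)^4·(+1)^8 = +1.
v=37: a=37^5·(≡19), b=37^3·(≡11) mod 37; (19|37)=-1, (11|37)=+1; (−1)^{5·3·18}·(-1)^3·(+1)^5 = -1.
v=17: a=17^2·(≡11), b=17^1·(≡14) mod 17; (11|17)=-1, (14|17)=-1; (−1)^{2·1·8}·(-1)^1·(-1)^2 = -1.
v=5: a=5^-4·(≡1), b=5^-2·(≡2) mod 5; (1|5)=+1, (2|5)=-1; (−1)^{-4·-2·2}·(+1)^-2·(-1)^-4 = +1.
v=2: v_2(a)=9, v_2(b)=8; units ≡ 3, 7 (mod 8); ε·ε+αω+βω = 1·1+9·0+8·1 ≡ 1  ⇒  (a,b)_2 = -1.
v=13: a=13^2·(≡4), b=13^1·(≡7) mod 13; (4|13)=+1, (7|13)=-1; (−1)^{2·1·6}·(+1)^1·(-1)^2 = +1.
v=∞: -74 < 0 and -8177 < 0  ⇒  (a,b)_∞ = -1.
(-74, -8177 / ℚ) ramifies at {2, 17, 37, ∞}: a division algebra.

[2, 17, 37, inf]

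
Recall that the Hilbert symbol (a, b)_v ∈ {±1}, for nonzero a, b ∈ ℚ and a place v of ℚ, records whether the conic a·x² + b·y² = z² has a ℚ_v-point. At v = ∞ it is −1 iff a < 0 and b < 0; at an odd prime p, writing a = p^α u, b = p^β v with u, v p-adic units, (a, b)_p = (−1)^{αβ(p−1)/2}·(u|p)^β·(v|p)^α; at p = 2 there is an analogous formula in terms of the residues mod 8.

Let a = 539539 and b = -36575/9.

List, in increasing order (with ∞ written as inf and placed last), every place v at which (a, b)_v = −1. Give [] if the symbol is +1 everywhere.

[13, 19]

Mod squares: a ≡ 91, b ≡ -1463. Check v ∈ {∞, 2, 3, 5, 7, 11, 13, 19}.
v=19: a=19^0·(≡15), b=19^1·(≡12) mod 19; (15|19)=-1, (12|19)=-1; (−1)^{0·1·9}·(-1)^1·(-1)^0 = -1.
v=3: a=3^0·(≡1), b=3^-2·(≡1) mod 3; (1|3)=+1, (1|3)=+1; (−1)^{0·-2·1}·(+1)^-2·(+1)^0 = +1.
v=13: a=13^1·(≡7), b=13^0·(≡8) mod 13; (7|13)=-1, (8|13)=-1; (−1)^{1·0·6}·(-1)^0·(-1)^1 = -1.
v=2: v_2(a)=0, v_2(b)=0; units ≡ 3, 1 (mod 8); ε·ε+αω+βω = 1·0+0·0+0·1 ≡ 0  ⇒  (a,b)_2 = +1.
v=11: a=11^2·(≡4), b=11^1·(≡7) mod 11; (4|11)=+1, (7|11)=-1; (−1)^{2·1·5}·(+1)^1·(-1)^2 = +1.
v=∞: 91 > 0 and -1463 < 0  ⇒  (a,b)_∞ = +1.
v=7: a=7^3·(≡5), b=7^1·(≡2) mod 7; (5|7)=-1, (2|7)=+1; (−1)^{3·1·3}·(-1)^1·(+1)^3 = +1.
v=5: a=5^0·(≡4), b=5^2·(≡3) mod 5; (4|5)=+1, (3|5)=-1; (−1)^{0·2·2}·(+1)^2·(-1)^0 = +1.
|Ram(91, -1463)| = 2, even; anisotropic at {13, 19}.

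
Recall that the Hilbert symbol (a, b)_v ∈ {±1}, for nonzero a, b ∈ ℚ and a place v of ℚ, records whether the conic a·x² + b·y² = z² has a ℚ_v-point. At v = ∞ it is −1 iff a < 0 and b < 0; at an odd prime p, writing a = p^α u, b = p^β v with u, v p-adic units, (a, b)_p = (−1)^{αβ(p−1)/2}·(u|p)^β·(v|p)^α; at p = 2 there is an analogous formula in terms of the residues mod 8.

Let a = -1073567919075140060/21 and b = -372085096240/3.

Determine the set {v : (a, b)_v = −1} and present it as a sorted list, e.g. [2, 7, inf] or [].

(a, b) ≡ (-42315, -3411705) mod (ℚ^×)²; places V = {2, 3, 5, 7, 11, 13, 23, 29, 31, ∞}.
(a,b)_23: α=2, u≡11; β=1, v≡15 (mod 23); (11|23)=-1, (15|23)=-1; sign (−1)^0·-1^1·-1^2 = -1.
(a,b)_2: α=2, β=4; u≡5, v≡7 (mod 8); ε(u)ε(v)=0·1, αω(v)=2·0, βω(u)=4·1; sum ≡ 0  ⇒  +1.
(a,b)_∞: sgn(-42315)=−, sgn(-3411705)=−, so -1.
(a,b)_5: α=1, u≡3; β=1, v≡4 (mod 5); (3|5)=-1, (4|5)=+1; sign (−1)^0·-1^1·+1^1 = -1.
(a,b)_7: α=-1, u≡3; β=0, v≡1 (mod 7); (3|7)=-1, (1|7)=+1; sign (−1)^0·-1^0·+1^-1 = +1.
(a,b)_3: α=-1, u≡1; β=-1, v≡2 (mod 3); (1|3)=+1, (2|3)=-1; sign (−1)^1·+1^-1·-1^-1 = +1.
(a,b)_29: α=2, u≡28; β=1, v≡15 (mod 29); (28|29)=+1, (15|29)=-1; sign (−1)^0·+1^1·-1^2 = +1.
(a,b)_31: α=1, u≡23; β=1, v≡22 (mod 31); (23|31)=-1, (22|31)=-1; sign (−1)^1·-1^1·-1^1 = -1.
(a,b)_11: α=6, u≡6; β=3, v≡1 (mod 11); (6|11)=-1, (1|11)=+1; sign (−1)^0·-1^3·+1^6 = -1.
(a,b)_13: α=3, u≡5; β=2, v≡7 (mod 13); (5|13)=-1, (7|13)=-1; sign (−1)^0·-1^2·-1^3 = -1.
(-42315, -3411705 / ℚ) ramifies at {5, 11, 13, 23, 31, ∞}: a division algebra.

[5, 11, 13, 23, 31, inf]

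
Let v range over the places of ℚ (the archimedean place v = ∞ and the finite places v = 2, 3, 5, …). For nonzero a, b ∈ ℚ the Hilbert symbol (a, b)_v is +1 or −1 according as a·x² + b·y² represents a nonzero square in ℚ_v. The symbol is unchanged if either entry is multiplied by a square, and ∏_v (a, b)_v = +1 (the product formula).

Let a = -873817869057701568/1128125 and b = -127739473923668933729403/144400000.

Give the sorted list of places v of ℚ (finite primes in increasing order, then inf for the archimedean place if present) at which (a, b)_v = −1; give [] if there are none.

Mod squares: a ≡ -15015, b ≡ -30. Check v ∈ {∞, 2, 3, 5, 7, 11, 13, 19, 31, 37}.
v=13: a=13^5·(≡2), b=13^6·(≡10) mod 13; (2|13)=-1, (10|13)=+1; (−1)^{5·6·6}·(-1)^6·(+1)^5 = +1.
v=37: a=37^2·(≡10), b=37^4·(≡21) mod 37; (10|37)=+1, (21|37)=+1; (−1)^{2·4·18}·(+1)^4·(+1)^2 = +1.
v=11: a=11^3·(≡2), b=11^4·(≡4) mod 11; (2|11)=-1, (4|11)=+1; (−1)^{3·4·5}·(-1)^4·(+1)^3 = +1.
v=5: a=5^-5·(≡2), b=5^-5·(≡4) mod 5; (2|5)=-1, (4|5)=+1; (−1)^{-5·-5·2}·(-1)^-5·(+1)^-5 = -1.
v=∞: -15015 < 0 and -30 < 0  ⇒  (a,b)_∞ = -1.
v=31: a=31^2·(≡10), b=31^0·(≡9) mod 31; (10|31)=+1, (9|31)=+1; (−1)^{2·0·15}·(+1)^0·(+1)^2 = +1.
v=2: v_2(a)=6, v_2(b)=-7; units ≡ 1, 1 (mod 8); ε·ε+αω+βω = 0·0+6·0+-7·0 ≡ 0  ⇒  (a,b)_2 = +1.
v=7: a=7^1·(≡2), b=7^2·(≡5) mod 7; (2|7)=+1, (5|7)=-1; (−1)^{1·2·3}·(+1)^2·(-1)^1 = -1.
v=3: a=3^1·(≡2), b=3^9·(≡2) mod 3; (2|3)=-1, (2|3)=-1; (−1)^{1·9·1}·(-1)^9·(-1)^1 = -1.
v=19: a=19^-2·(≡18), b=19^-2·(≡8) mod 19; (18|19)=-1, (8|19)=-1; (−1)^{-2·-2·9}·(-1)^-2·(-1)^-2 = +1.
|Ram(-15015, -30)| = 4, even; anisotropic at {3, 5, 7, ∞}.

[3, 5, 7, inf]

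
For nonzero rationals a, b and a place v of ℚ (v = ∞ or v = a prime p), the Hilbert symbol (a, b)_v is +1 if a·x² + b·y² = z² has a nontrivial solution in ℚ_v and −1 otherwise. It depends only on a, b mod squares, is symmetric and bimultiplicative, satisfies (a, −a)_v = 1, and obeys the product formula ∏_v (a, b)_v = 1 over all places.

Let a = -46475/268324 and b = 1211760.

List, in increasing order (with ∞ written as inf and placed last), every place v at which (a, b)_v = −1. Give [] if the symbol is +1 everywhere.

(a, b) ≡ (-11, 935) mod (ℚ^×)²; places V = {2, 3, 5, 7, 11, 13, 17, 37, ∞}.
(a,b)_7: α=-2, u≡6; β=0, v≡4 (mod 7); (6|7)=-1, (4|7)=+1; sign (−1)^0·-1^0·+1^-2 = +1.
(a,b)_2: α=-2, β=4; u≡5, v≡7 (mod 8); ε(u)ε(v)=0·1, αω(v)=-2·0, βω(u)=4·1; sum ≡ 0  ⇒  +1.
(a,b)_17: α=0, u≡12; β=1, v≡16 (mod 17); (12|17)=-1, (16|17)=+1; sign (−1)^0·-1^1·+1^0 = -1.
(a,b)_3: α=0, u≡1; β=4, v≡2 (mod 3); (1|3)=+1, (2|3)=-1; sign (−1)^0·+1^4·-1^0 = +1.
(a,b)_37: α=-2, u≡30; β=0, v≡10 (mod 37); (30|37)=+1, (10|37)=+1; sign (−1)^0·+1^0·+1^-2 = +1.
(a,b)_11: α=1, u≡10; β=1, v≡6 (mod 11); (10|11)=-1, (6|11)=-1; sign (−1)^1·-1^1·-1^1 = -1.
(a,b)_∞: sgn(-11)=−, sgn(935)=+, so +1.
(a,b)_13: α=2, u≡6; β=0, v≡4 (mod 13); (6|13)=-1, (4|13)=+1; sign (−1)^0·-1^0·+1^2 = +1.
(a,b)_5: α=2, u≡4; β=1, v≡2 (mod 5); (4|5)=+1, (2|5)=-1; sign (−1)^0·+1^1·-1^2 = +1.
|Ram(-11, 935)| = 2, even; anisotropic at {11, 17}.

[11, 17]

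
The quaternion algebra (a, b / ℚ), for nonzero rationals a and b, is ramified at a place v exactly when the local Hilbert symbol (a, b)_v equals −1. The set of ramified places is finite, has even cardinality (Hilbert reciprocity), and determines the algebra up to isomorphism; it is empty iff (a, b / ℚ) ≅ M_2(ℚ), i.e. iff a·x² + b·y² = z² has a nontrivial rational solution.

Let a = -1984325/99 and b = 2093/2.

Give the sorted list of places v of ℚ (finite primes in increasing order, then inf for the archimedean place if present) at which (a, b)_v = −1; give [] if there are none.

Mod squares: a ≡ -873103, b ≡ 4186. Check v ∈ {∞, 2, 3, 5, 7, 11, 13, 17, 23, 29}.
v=3: a=3^-2·(≡2), b=3^0·(≡1) mod 3; (2|3)=-1, (1|3)=+1; (−1)^{-2·0·1}·(-1)^0·(+1)^-2 = +1.
v=5: a=5^2·(≡3), b=5^0·(≡4) mod 5; (3|5)=-1, (4|5)=+1; (−1)^{2·0·2}·(-1)^0·(+1)^2 = +1.
v=7: a=7^1·(≡4), b=7^1·(≡6) mod 7; (4|7)=+1, (6|7)=-1; (−1)^{1·1·3}·(+1)^1·(-1)^1 = +1.
v=13: a=13^0·(≡1), b=13^1·(≡9) mod 13; (1|13)=+1, (9|13)=+1; (−1)^{0·1·6}·(+1)^1·(+1)^0 = +1.
v=23: a=23^1·(≡3), b=23^1·(≡11) mod 23; (3|23)=+1, (11|23)=-1; (−1)^{1·1·11}·(+1)^1·(-1)^1 = +1.
v=29: a=29^1·(≡23), b=29^0·(≡17) mod 29; (23|29)=+1, (17|29)=-1; (−1)^{1·0·14}·(+1)^0·(-1)^1 = -1.
v=17: a=17^1·(≡1), b=17^0·(≡1) mod 17; (1|17)=+1, (1|17)=+1; (−1)^{1·0·8}·(+1)^0·(+1)^1 = +1.
v=2: v_2(a)=0, v_2(b)=-1; units ≡ 1, 5 (mod 8); ε·ε+αω+βω = 0·0+0·1+-1·0 ≡ 0  ⇒  (a,b)_2 = +1.
v=11: a=11^-1·(≡1), b=11^0·(≡7) mod 11; (1|11)=+1, (7|11)=-1; (−1)^{-1·0·5}·(+1)^0·(-1)^-1 = -1.
v=∞: -873103 < 0 and 4186 > 0  ⇒  (a,b)_∞ = +1.
Ram(-873103, 4186) = {11, 29}; no ℚ_11-point on the conic.

[11, 29]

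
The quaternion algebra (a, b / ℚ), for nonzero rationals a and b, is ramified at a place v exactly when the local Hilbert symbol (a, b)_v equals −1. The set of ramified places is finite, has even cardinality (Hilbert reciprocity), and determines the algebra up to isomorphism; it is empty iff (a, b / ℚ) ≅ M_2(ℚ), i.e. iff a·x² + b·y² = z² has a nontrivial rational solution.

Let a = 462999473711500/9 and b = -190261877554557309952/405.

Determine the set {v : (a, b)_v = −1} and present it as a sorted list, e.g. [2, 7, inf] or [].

(a, b) ≡ (115, -23074865) mod (ℚ^×)²; places V = {2, 3, 5, 11, 17, 23, 29, 37, ∞}.
(a,b)_37: α=2, u≡27; β=3, v≡36 (mod 37); (27|37)=+1, (36|37)=+1; sign (−1)^0·+1^3·+1^2 = +1.
(a,b)_11: α=2, u≡5; β=3, v≡8 (mod 11); (5|11)=+1, (8|11)=-1; sign (−1)^0·+1^3·-1^2 = +1.
(a,b)_17: α=2, u≡9; β=3, v≡14 (mod 17); (9|17)=+1, (14|17)=-1; sign (−1)^0·+1^3·-1^2 = +1.
(a,b)_5: α=3, u≡3; β=-1, v≡3 (mod 5); (3|5)=-1, (3|5)=-1; sign (−1)^0·-1^-1·-1^3 = +1.
(a,b)_3: α=-2, u≡1; β=-4, v≡1 (mod 3); (1|3)=+1, (1|3)=+1; sign (−1)^0·+1^-4·+1^-2 = +1.
(a,b)_23: α=1, u≡7; β=1, v≡14 (mod 23); (7|23)=-1, (14|23)=-1; sign (−1)^1·-1^1·-1^1 = -1.
(a,b)_∞: sgn(115)=+, sgn(-23074865)=−, so +1.
(a,b)_2: α=2, β=10; u≡3, v≡7 (mod 8); ε(u)ε(v)=1·1, αω(v)=2·0, βω(u)=10·1; sum ≡ 1  ⇒  -1.
(a,b)_29: α=2, u≡24; β=3, v≡19 (mod 29); (24|29)=+1, (19|29)=-1; sign (−1)^0·+1^3·-1^2 = +1.
|Ram(115, -23074865)| = 2, even; anisotropic at {2, 23}.

[2, 23]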